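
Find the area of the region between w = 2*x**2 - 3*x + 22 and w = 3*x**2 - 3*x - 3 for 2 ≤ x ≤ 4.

94/3

On [2, 4], (2*x**2 - 3*x + 22) - (3*x**2 - 3*x - 3) = -x**2 + 25 is ≥ 0 throughout, so the area is a single integral of |-x**2 + 25|.
∫[2,4] (-x**2 + 25) dx = 94/3.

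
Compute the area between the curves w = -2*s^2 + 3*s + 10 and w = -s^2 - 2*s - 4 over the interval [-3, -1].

9

The difference (-2*s^2 + 3*s + 10) - (-s^2 - 2*s - 4) = -s^2 + 5*s + 14 changes sign at s = -2 inside [-3, -1], so split the integral there.
∫[-3,-2] (-s^2 + 5*s + 14) ds = -29/6; the area of that piece is 29/6.
∫[-2,-1] (-s^2 + 5*s + 14) ds = 25/6.
Total area = 29/6 + 25/6 = 9.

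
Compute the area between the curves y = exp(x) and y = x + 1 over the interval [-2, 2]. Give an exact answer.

On [-2, 2], (exp(x)) - (x + 1) = -x + exp(x) - 1 is ≥ 0 throughout, so the area is a single integral of |-x + exp(x) - 1|.
∫[-2,2] (-x + exp(x) - 1) dx = -4 - exp(-2) + exp(2).

-4 - exp(-2) + exp(2)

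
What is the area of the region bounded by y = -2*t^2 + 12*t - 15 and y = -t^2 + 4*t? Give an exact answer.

4/3

Set the curves equal: -2*t^2 + 12*t - 15 = -t^2 + 4*t, so -t^2 + 8*t - 15 = 0, which factors as -(t - 5)*(t - 3) = 0. The curves meet at t = 3, 5.
On [3, 5], y = -2*t^2 + 12*t - 15 is on top; that piece has area ∫[3,5] (-t^2 + 8*t - 15) dt = 4/3.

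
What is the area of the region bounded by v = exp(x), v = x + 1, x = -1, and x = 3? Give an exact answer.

-8 - exp(-1) + exp(3)

On [-1, 3], (exp(x)) - (x + 1) = -x + exp(x) - 1 is ≥ 0 throughout, so the area is a single integral of |-x + exp(x) - 1|.
∫[-1,3] (-x + exp(x) - 1) dx = -8 - exp(-1) + exp(3).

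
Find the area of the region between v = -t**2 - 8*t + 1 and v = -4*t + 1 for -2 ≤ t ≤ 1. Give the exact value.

23/3

The difference (-t**2 - 8*t + 1) - (-4*t + 1) = -t**2 - 4*t changes sign at t = 0 inside [-2, 1], so split the integral there.
∫[-2,0] (-t**2 - 4*t) dt = 16/3.
∫[0,1] (-t**2 - 4*t) dt = -7/3; the area of that piece is 7/3.
Total area = 16/3 + 7/3 = 23/3.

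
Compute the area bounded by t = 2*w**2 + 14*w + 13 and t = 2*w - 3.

8/3

Both boundary curves give t as a function of w, so integrate with respect to w. Setting them equal: 2*w**2 + 12*w + 16 = 0, i.e. 2*(w + 2)*(w + 4) = 0, so they meet at w = -4, -2.
For w in [-4, -2], t = 2*w**2 + 14*w + 13 is on the left; area = ∫[-4,-2] (-(2*w**2 + 12*w + 16)) dw = 8/3.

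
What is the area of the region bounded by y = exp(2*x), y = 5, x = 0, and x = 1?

-19/2 + exp(2)/2 + 5*log(5)

The difference (exp(2*x)) - (5) = exp(2*x) - 5 changes sign at x = log(5)/2 inside [0, 1], so split the integral there.
∫[0,log(5)/2] (exp(2*x) - 5) dx = 2 - 5*log(5)/2; the area of that piece is -2 + 5*log(5)/2.
∫[log(5)/2,1] (exp(2*x) - 5) dx = -15/2 + exp(2)/2 + 5*log(5)/2.
Total area = (-2 + 5*log(5)/2) + (-15/2 + exp(2)/2 + 5*log(5)/2) = -19/2 + exp(2)/2 + 5*log(5).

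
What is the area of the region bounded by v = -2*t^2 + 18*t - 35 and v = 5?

Set the curves equal: -2*t^2 + 18*t - 35 = 5, so -2*t^2 + 18*t - 40 = 0, which factors as -2*(t - 5)*(t - 4) = 0. The curves meet at t = 4, 5.
On [4, 5], v = -2*t^2 + 18*t - 35 is on top; that piece has area ∫[4,5] (-2*t^2 + 18*t - 40) dt = 1/3.

1/3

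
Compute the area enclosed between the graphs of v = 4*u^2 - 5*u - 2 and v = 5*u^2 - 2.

125/6

Set the curves equal: 4*u^2 - 5*u - 2 = 5*u^2 - 2, so -u^2 - 5*u = 0, which factors as -u*(u + 5) = 0. The curves meet at u = -5, 0.
On [-5, 0], v = 4*u^2 - 5*u - 2 is on top; that piece has area ∫[-5,0] (-u^2 - 5*u) du = 125/6.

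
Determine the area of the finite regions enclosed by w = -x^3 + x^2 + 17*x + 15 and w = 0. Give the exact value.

Set the curves equal: -x^3 + x^2 + 17*x + 15 = 0, so -x^3 + x^2 + 17*x + 15 = 0, which factors as -(x - 5)*(x + 1)*(x + 3) = 0. The curves meet at x = -3, -1, 5.
On [-3, -1], w = 0 is on top; that piece has area ∫[-3,-1] (-(-x^3 + x^2 + 17*x + 15)) dx = 28/3.
On [-1, 5], w = -x^3 + x^2 + 17*x + 15 is on top; that piece has area ∫[-1,5] (-x^3 + x^2 + 17*x + 15) dx = 180.
Total enclosed area = 28/3 + 180 = 568/3.

568/3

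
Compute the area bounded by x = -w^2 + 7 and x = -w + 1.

125/6

Both boundary curves give x as a function of w, so integrate with respect to w. Setting them equal: -w^2 + w + 6 = 0, i.e. -(w - 3)*(w + 2) = 0, so they meet at w = -2, 3.
For w in [-2, 3], x = -w^2 + 7 is on the right; area = ∫[-2,3] (-w^2 + w + 6) dw = 125/6.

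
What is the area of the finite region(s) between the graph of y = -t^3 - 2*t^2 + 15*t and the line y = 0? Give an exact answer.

863/6

The curve meets the t-axis where -t^3 - 2*t^2 + 15*t = 0, i.e. -t*(t - 3)*(t + 5) = 0, at t = -5, 0, 3.
On [-5, 0] the curve lies below the axis; ∫[-5,0] (-t^3 - 2*t^2 + 15*t) dt = -1375/12, giving area 1375/12.
On [0, 3] the curve lies above the axis; ∫[0,3] (-t^3 - 2*t^2 + 15*t) dt = 117/4, giving area 117/4.
Total area = 1375/12 + 117/4 = 863/6.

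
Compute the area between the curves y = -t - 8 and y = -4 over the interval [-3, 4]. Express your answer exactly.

63/2

On [-3, 4], (-t - 8) - (-4) = -t - 4 is ≤ 0 throughout, so the area is a single integral of |-t - 4|.
∫[-3,4] (-t - 4) dt = -63/2; the area of that piece is 63/2.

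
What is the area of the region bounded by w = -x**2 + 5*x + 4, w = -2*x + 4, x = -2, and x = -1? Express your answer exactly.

On [-2, -1], (-x**2 + 5*x + 4) - (-2*x + 4) = -x**2 + 7*x is ≤ 0 throughout, so the area is a single integral of |-x**2 + 7*x|.
∫[-2,-1] (-x**2 + 7*x) dx = -77/6; the area of that piece is 77/6.

77/6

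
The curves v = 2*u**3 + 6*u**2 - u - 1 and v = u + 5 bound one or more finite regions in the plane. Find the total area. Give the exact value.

Set the curves equal: 2*u**3 + 6*u**2 - u - 1 = u + 5, so 2*u**3 + 6*u**2 - 2*u - 6 = 0, which factors as 2*(u - 1)*(u + 1)*(u + 3) = 0. The curves meet at u = -3, -1, 1.
On [-3, -1], v = 2*u**3 + 6*u**2 - u - 1 is on top; that piece has area ∫[-3,-1] (2*u**3 + 6*u**2 - 2*u - 6) du = 8.
On [-1, 1], v = u + 5 is on top; that piece has area ∫[-1,1] (-(2*u**3 + 6*u**2 - 2*u - 6)) du = 8.
Total enclosed area = 8 + 8 = 16.

16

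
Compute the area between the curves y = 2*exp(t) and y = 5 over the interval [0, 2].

The difference (2*exp(t)) - (5) = 2*exp(t) - 5 changes sign at t = log(5/2) inside [0, 2], so split the integral there.
∫[0,log(5/2)] (2*exp(t) - 5) dt = log(32/3125) + 3; the area of that piece is -3 + log(3125/32).
∫[log(5/2),2] (2*exp(t) - 5) dt = -15 - 5*log(2) + 5*log(5) + 2*exp(2).
Total area = (-3 + log(3125/32)) + (-15 - 5*log(2) + 5*log(5) + 2*exp(2)) = -18 - 10*log(2) + 2*exp(2) + 10*log(5).

-18 - 10*log(2) + 2*exp(2) + 10*log(5)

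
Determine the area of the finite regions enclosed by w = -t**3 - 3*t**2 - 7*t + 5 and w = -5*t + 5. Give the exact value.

Set the curves equal: -t**3 - 3*t**2 - 7*t + 5 = -5*t + 5, so -t**3 - 3*t**2 - 2*t = 0, which factors as -t*(t + 1)*(t + 2) = 0. The curves meet at t = -2, -1, 0.
On [-2, -1], w = -5*t + 5 is on top; that piece has area ∫[-2,-1] (-(-t**3 - 3*t**2 - 2*t)) dt = 1/4.
On [-1, 0], w = -t**3 - 3*t**2 - 7*t + 5 is on top; that piece has area ∫[-1,0] (-t**3 - 3*t**2 - 2*t) dt = 1/4.
Total enclosed area = 1/4 + 1/4 = 1/2.

1/2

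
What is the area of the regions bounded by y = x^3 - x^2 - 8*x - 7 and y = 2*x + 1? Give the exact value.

Set the curves equal: x^3 - x^2 - 8*x - 7 = 2*x + 1, so x^3 - x^2 - 10*x - 8 = 0, which factors as (x - 4)*(x + 1)*(x + 2) = 0. The curves meet at x = -2, -1, 4.
On [-2, -1], y = x^3 - x^2 - 8*x - 7 is on top; that piece has area ∫[-2,-1] (x^3 - x^2 - 10*x - 8) dx = 11/12.
On [-1, 4], y = 2*x + 1 is on top; that piece has area ∫[-1,4] (-(x^3 - x^2 - 10*x - 8)) dx = 875/12.
Total enclosed area = 11/12 + 875/12 = 443/6.

443/6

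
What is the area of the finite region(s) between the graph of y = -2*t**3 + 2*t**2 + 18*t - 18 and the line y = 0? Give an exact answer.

296/3

The curve meets the t-axis where -2*t**3 + 2*t**2 + 18*t - 18 = 0, i.e. -2*(t - 3)*(t - 1)*(t + 3) = 0, at t = -3, 1, 3.
On [-3, 1] the curve lies below the axis; ∫[-3,1] (-2*t**3 + 2*t**2 + 18*t - 18) dt = -256/3, giving area 256/3.
On [1, 3] the curve lies above the axis; ∫[1,3] (-2*t**3 + 2*t**2 + 18*t - 18) dt = 40/3, giving area 40/3.
Total area = 256/3 + 40/3 = 296/3.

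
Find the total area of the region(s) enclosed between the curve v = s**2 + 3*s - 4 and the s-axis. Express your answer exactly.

The curve meets the s-axis where s**2 + 3*s - 4 = 0, i.e. (s - 1)*(s + 4) = 0, at s = -4, 1.
On [-4, 1] the curve lies below the axis; ∫[-4,1] (s**2 + 3*s - 4) ds = -125/6, giving area 125/6.

125/6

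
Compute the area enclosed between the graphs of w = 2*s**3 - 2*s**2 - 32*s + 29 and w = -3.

Set the curves equal: 2*s**3 - 2*s**2 - 32*s + 29 = -3, so 2*s**3 - 2*s**2 - 32*s + 32 = 0, which factors as 2*(s - 4)*(s - 1)*(s + 4) = 0. The curves meet at s = -4, 1, 4.
On [-4, 1], w = 2*s**3 - 2*s**2 - 32*s + 29 is on top; that piece has area ∫[-4,1] (2*s**3 - 2*s**2 - 32*s + 32) ds = 1375/6.
On [1, 4], w = -3 is on top; that piece has area ∫[1,4] (-(2*s**3 - 2*s**2 - 32*s + 32)) ds = 117/2.
Total enclosed area = 1375/6 + 117/2 = 863/3.

863/3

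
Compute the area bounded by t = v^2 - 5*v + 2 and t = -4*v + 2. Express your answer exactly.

1/6

Both boundary curves give t as a function of v, so integrate with respect to v. Setting them equal: v^2 - v = 0, i.e. v*(v - 1) = 0, so they meet at v = 0, 1.
For v in [0, 1], t = v^2 - 5*v + 2 is on the left; area = ∫[0,1] (-(v^2 - v)) dv = 1/6.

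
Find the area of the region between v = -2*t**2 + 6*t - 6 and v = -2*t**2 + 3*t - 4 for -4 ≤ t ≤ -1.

57/2

On [-4, -1], (-2*t**2 + 6*t - 6) - (-2*t**2 + 3*t - 4) = 3*t - 2 is ≤ 0 throughout, so the area is a single integral of |3*t - 2|.
∫[-4,-1] (3*t - 2) dt = -57/2; the area of that piece is 57/2.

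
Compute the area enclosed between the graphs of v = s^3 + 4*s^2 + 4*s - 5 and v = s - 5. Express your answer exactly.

37/12

Set the curves equal: s^3 + 4*s^2 + 4*s - 5 = s - 5, so s^3 + 4*s^2 + 3*s = 0, which factors as s*(s + 1)*(s + 3) = 0. The curves meet at s = -3, -1, 0.
On [-3, -1], v = s^3 + 4*s^2 + 4*s - 5 is on top; that piece has area ∫[-3,-1] (s^3 + 4*s^2 + 3*s) ds = 8/3.
On [-1, 0], v = s - 5 is on top; that piece has area ∫[-1,0] (-(s^3 + 4*s^2 + 3*s)) ds = 5/12.
Total enclosed area = 8/3 + 5/12 = 37/12.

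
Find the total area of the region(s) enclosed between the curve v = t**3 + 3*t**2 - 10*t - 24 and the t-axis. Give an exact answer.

The curve meets the t-axis where t**3 + 3*t**2 - 10*t - 24 = 0, i.e. (t - 3)*(t + 2)*(t + 4) = 0, at t = -4, -2, 3.
On [-4, -2] the curve lies above the axis; ∫[-4,-2] (t**3 + 3*t**2 - 10*t - 24) dt = 8, giving area 8.
On [-2, 3] the curve lies below the axis; ∫[-2,3] (t**3 + 3*t**2 - 10*t - 24) dt = -375/4, giving area 375/4.
Total area = 8 + 375/4 = 407/4.

407/4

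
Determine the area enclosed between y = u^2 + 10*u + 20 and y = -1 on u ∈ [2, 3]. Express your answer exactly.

On [2, 3], (u^2 + 10*u + 20) - (-1) = u^2 + 10*u + 21 is ≥ 0 throughout, so the area is a single integral of |u^2 + 10*u + 21|.
∫[2,3] (u^2 + 10*u + 21) du = 157/3.

157/3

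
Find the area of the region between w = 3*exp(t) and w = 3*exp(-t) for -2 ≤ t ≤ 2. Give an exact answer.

The difference (3*exp(t)) - (3*exp(-t)) = 3*exp(t) - 3*exp(-t) changes sign at t = 0 inside [-2, 2], so split the integral there.
∫[-2,0] (3*exp(t) - 3*exp(-t)) dt = -3*exp(2) - 3*exp(-2) + 6; the area of that piece is -6 + 3*exp(-2) + 3*exp(2).
∫[0,2] (3*exp(t) - 3*exp(-t)) dt = -6 + 3*exp(-2) + 3*exp(2).
Total area = (-6 + 3*exp(-2) + 3*exp(2)) + (-6 + 3*exp(-2) + 3*exp(2)) = -12 + 6*exp(-2) + 6*exp(2).

-12 + 6*exp(-2) + 6*exp(2)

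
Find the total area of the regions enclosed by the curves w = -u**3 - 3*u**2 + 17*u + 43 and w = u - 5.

Set the curves equal: -u**3 - 3*u**2 + 17*u + 43 = u - 5, so -u**3 - 3*u**2 + 16*u + 48 = 0, which factors as -(u - 4)*(u + 3)*(u + 4) = 0. The curves meet at u = -4, -3, 4.
On [-4, -3], w = u - 5 is on top; that piece has area ∫[-4,-3] (-(-u**3 - 3*u**2 + 16*u + 48)) du = 5/4.
On [-3, 4], w = -u**3 - 3*u**2 + 17*u + 43 is on top; that piece has area ∫[-3,4] (-u**3 - 3*u**2 + 16*u + 48) du = 1029/4.
Total enclosed area = 5/4 + 1029/4 = 517/2.

517/2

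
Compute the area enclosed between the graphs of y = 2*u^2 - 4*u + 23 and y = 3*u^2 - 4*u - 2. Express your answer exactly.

Set the curves equal: 2*u^2 - 4*u + 23 = 3*u^2 - 4*u - 2, so -u^2 + 25 = 0, which factors as -(u - 5)*(u + 5) = 0. The curves meet at u = -5, 5.
On [-5, 5], y = 2*u^2 - 4*u + 23 is on top; that piece has area ∫[-5,5] (-u^2 + 25) du = 500/3.

500/3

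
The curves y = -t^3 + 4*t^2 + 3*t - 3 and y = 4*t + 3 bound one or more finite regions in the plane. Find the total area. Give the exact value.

71/6

Set the curves equal: -t^3 + 4*t^2 + 3*t - 3 = 4*t + 3, so -t^3 + 4*t^2 - t - 6 = 0, which factors as -(t - 3)*(t - 2)*(t + 1) = 0. The curves meet at t = -1, 2, 3.
On [-1, 2], y = 4*t + 3 is on top; that piece has area ∫[-1,2] (-(-t^3 + 4*t^2 - t - 6)) dt = 45/4.
On [2, 3], y = -t^3 + 4*t^2 + 3*t - 3 is on top; that piece has area ∫[2,3] (-t^3 + 4*t^2 - t - 6) dt = 7/12.
Total enclosed area = 45/4 + 7/12 = 71/6.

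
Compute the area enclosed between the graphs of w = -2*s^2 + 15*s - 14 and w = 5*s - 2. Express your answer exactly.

Set the curves equal: -2*s^2 + 15*s - 14 = 5*s - 2, so -2*s^2 + 10*s - 12 = 0, which factors as -2*(s - 3)*(s - 2) = 0. The curves meet at s = 2, 3.
On [2, 3], w = -2*s^2 + 15*s - 14 is on top; that piece has area ∫[2,3] (-2*s^2 + 10*s - 12) ds = 1/3.

1/3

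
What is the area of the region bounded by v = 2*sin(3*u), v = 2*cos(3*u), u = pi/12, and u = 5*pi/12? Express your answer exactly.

On [pi/12, 5*pi/12], (2*sin(3*u)) - (2*cos(3*u)) = 2*sin(3*u) - 2*cos(3*u) is ≥ 0 throughout, so the area is a single integral of |2*sin(3*u) - 2*cos(3*u)|.
∫[pi/12,5*pi/12] (2*sin(3*u) - 2*cos(3*u)) du = 4*sqrt(2)/3.

4*sqrt(2)/3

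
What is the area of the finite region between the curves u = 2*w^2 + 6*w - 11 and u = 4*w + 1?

125/3

Both boundary curves give u as a function of w, so integrate with respect to w. Setting them equal: 2*w^2 + 2*w - 12 = 0, i.e. 2*(w - 2)*(w + 3) = 0, so they meet at w = -3, 2.
For w in [-3, 2], u = 2*w^2 + 6*w - 11 is on the left; area = ∫[-3,2] (-(2*w^2 + 2*w - 12)) dw = 125/3.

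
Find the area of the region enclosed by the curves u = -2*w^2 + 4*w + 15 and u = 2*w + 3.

Both boundary curves give u as a function of w, so integrate with respect to w. Setting them equal: -2*w^2 + 2*w + 12 = 0, i.e. -2*(w - 3)*(w + 2) = 0, so they meet at w = -2, 3.
For w in [-2, 3], u = -2*w^2 + 4*w + 15 is on the right; area = ∫[-2,3] (-2*w^2 + 2*w + 12) dw = 125/3.

125/3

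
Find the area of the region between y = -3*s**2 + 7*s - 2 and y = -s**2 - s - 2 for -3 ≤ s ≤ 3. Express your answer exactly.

The difference (-3*s**2 + 7*s - 2) - (-s**2 - s - 2) = -2*s**2 + 8*s changes sign at s = 0 inside [-3, 3], so split the integral there.
∫[-3,0] (-2*s**2 + 8*s) ds = -54; the area of that piece is 54.
∫[0,3] (-2*s**2 + 8*s) ds = 18.
Total area = 54 + 18 = 72.

72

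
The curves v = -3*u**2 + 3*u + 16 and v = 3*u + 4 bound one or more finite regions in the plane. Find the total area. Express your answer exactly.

32

Set the curves equal: -3*u**2 + 3*u + 16 = 3*u + 4, so -3*u**2 + 12 = 0, which factors as -3*(u - 2)*(u + 2) = 0. The curves meet at u = -2, 2.
On [-2, 2], v = -3*u**2 + 3*u + 16 is on top; that piece has area ∫[-2,2] (-3*u**2 + 12) du = 32.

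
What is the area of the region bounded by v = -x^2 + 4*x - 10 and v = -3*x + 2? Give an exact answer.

1/6

Set the curves equal: -x^2 + 4*x - 10 = -3*x + 2, so -x^2 + 7*x - 12 = 0, which factors as -(x - 4)*(x - 3) = 0. The curves meet at x = 3, 4.
On [3, 4], v = -x^2 + 4*x - 10 is on top; that piece has area ∫[3,4] (-x^2 + 7*x - 12) dx = 1/6.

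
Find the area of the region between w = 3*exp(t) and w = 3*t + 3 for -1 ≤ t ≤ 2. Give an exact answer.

-27/2 - 3*exp(-1) + 3*exp(2)

On [-1, 2], (3*exp(t)) - (3*t + 3) = -3*t + 3*exp(t) - 3 is ≥ 0 throughout, so the area is a single integral of |-3*t + 3*exp(t) - 3|.
∫[-1,2] (-3*t + 3*exp(t) - 3) dt = -27/2 - 3*exp(-1) + 3*exp(2).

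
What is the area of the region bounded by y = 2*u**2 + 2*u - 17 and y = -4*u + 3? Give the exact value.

Set the curves equal: 2*u**2 + 2*u - 17 = -4*u + 3, so 2*u**2 + 6*u - 20 = 0, which factors as 2*(u - 2)*(u + 5) = 0. The curves meet at u = -5, 2.
On [-5, 2], y = -4*u + 3 is on top; that piece has area ∫[-5,2] (-(2*u**2 + 6*u - 20)) du = 343/3.

343/3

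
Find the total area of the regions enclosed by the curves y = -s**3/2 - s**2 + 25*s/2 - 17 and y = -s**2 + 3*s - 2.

Set the curves equal: -s**3/2 - s**2 + 25*s/2 - 17 = -s**2 + 3*s - 2, so -s**3/2 + 19*s/2 - 15 = 0, which factors as -(s - 3)*(s - 2)*(s + 5)/2 = 0. The curves meet at s = -5, 2, 3.
On [-5, 2], y = -s**2 + 3*s - 2 is on top; that piece has area ∫[-5,2] (-(-s**3/2 + 19*s/2 - 15)) ds = 1029/8.
On [2, 3], y = -s**3/2 - s**2 + 25*s/2 - 17 is on top; that piece has area ∫[2,3] (-s**3/2 + 19*s/2 - 15) ds = 5/8.
Total enclosed area = 1029/8 + 5/8 = 517/4.

517/4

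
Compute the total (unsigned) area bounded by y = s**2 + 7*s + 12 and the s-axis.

The curve meets the s-axis where s**2 + 7*s + 12 = 0, i.e. (s + 3)*(s + 4) = 0, at s = -4, -3.
On [-4, -3] the curve lies below the axis; ∫[-4,-3] (s**2 + 7*s + 12) ds = -1/6, giving area 1/6.

1/6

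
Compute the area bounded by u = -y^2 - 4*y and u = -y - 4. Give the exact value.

125/6

Both boundary curves give u as a function of y, so integrate with respect to y. Setting them equal: -y^2 - 3*y + 4 = 0, i.e. -(y - 1)*(y + 4) = 0, so they meet at y = -4, 1.
For y in [-4, 1], u = -y^2 - 4*y is on the right; area = ∫[-4,1] (-y^2 - 3*y + 4) dy = 125/6.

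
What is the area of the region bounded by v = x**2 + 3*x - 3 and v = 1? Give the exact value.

Set the curves equal: x**2 + 3*x - 3 = 1, so x**2 + 3*x - 4 = 0, which factors as (x - 1)*(x + 4) = 0. The curves meet at x = -4, 1.
On [-4, 1], v = 1 is on top; that piece has area ∫[-4,1] (-(x**2 + 3*x - 4)) dx = 125/6.

125/6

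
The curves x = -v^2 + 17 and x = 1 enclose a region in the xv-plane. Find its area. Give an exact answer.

256/3

Both boundary curves give x as a function of v, so integrate with respect to v. Setting them equal: -v^2 + 16 = 0, i.e. -(v - 4)*(v + 4) = 0, so they meet at v = -4, 4.
For v in [-4, 4], x = -v^2 + 17 is on the right; area = ∫[-4,4] (-v^2 + 16) dv = 256/3.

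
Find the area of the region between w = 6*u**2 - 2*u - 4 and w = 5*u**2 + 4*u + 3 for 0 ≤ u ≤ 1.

29/3

On [0, 1], (6*u**2 - 2*u - 4) - (5*u**2 + 4*u + 3) = u**2 - 6*u - 7 is ≤ 0 throughout, so the area is a single integral of |u**2 - 6*u - 7|.
∫[0,1] (u**2 - 6*u - 7) du = -29/3; the area of that piece is 29/3.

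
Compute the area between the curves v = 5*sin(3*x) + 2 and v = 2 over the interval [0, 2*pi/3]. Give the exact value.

The difference (5*sin(3*x) + 2) - (2) = 5*sin(3*x) changes sign at x = pi/3 inside [0, 2*pi/3], so split the integral there.
∫[0,pi/3] (5*sin(3*x)) dx = 10/3.
∫[pi/3,2*pi/3] (5*sin(3*x)) dx = -10/3; the area of that piece is 10/3.
Total area = 10/3 + 10/3 = 20/3.

20/3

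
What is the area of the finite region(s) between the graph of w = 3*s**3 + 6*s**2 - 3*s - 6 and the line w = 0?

37/4

The curve meets the s-axis where 3*s**3 + 6*s**2 - 3*s - 6 = 0, i.e. 3*(s - 1)*(s + 1)*(s + 2) = 0, at s = -2, -1, 1.
On [-2, -1] the curve lies above the axis; ∫[-2,-1] (3*s**3 + 6*s**2 - 3*s - 6) ds = 5/4, giving area 5/4.
On [-1, 1] the curve lies below the axis; ∫[-1,1] (3*s**3 + 6*s**2 - 3*s - 6) ds = -8, giving area 8.
Total area = 5/4 + 8 = 37/4.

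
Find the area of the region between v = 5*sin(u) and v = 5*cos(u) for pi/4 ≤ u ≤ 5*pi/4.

On [pi/4, 5*pi/4], (5*sin(u)) - (5*cos(u)) = 5*sin(u) - 5*cos(u) is ≥ 0 throughout, so the area is a single integral of |5*sin(u) - 5*cos(u)|.
∫[pi/4,5*pi/4] (5*sin(u) - 5*cos(u)) du = 10*sqrt(2).

10*sqrt(2)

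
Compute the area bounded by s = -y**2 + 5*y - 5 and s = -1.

Both boundary curves give s as a function of y, so integrate with respect to y. Setting them equal: -y**2 + 5*y - 4 = 0, i.e. -(y - 4)*(y - 1) = 0, so they meet at y = 1, 4.
For y in [1, 4], s = -y**2 + 5*y - 5 is on the right; area = ∫[1,4] (-y**2 + 5*y - 4) dy = 9/2.

9/2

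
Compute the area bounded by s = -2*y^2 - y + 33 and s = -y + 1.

512/3

Both boundary curves give s as a function of y, so integrate with respect to y. Setting them equal: -2*y^2 + 32 = 0, i.e. -2*(y - 4)*(y + 4) = 0, so they meet at y = -4, 4.
For y in [-4, 4], s = -2*y^2 - y + 33 is on the right; area = ∫[-4,4] (-2*y^2 + 32) dy = 512/3.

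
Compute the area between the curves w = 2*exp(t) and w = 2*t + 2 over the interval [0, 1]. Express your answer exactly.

On [0, 1], (2*exp(t)) - (2*t + 2) = -2*t + 2*exp(t) - 2 is ≥ 0 throughout, so the area is a single integral of |-2*t + 2*exp(t) - 2|.
∫[0,1] (-2*t + 2*exp(t) - 2) dt = -5 + 2*exp(1).

-5 + 2*exp(1)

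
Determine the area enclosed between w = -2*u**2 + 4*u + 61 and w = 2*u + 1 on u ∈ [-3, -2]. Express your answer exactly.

127/3

On [-3, -2], (-2*u**2 + 4*u + 61) - (2*u + 1) = -2*u**2 + 2*u + 60 is ≥ 0 throughout, so the area is a single integral of |-2*u**2 + 2*u + 60|.
∫[-3,-2] (-2*u**2 + 2*u + 60) du = 127/3.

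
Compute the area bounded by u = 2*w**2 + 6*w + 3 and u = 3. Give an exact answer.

Both boundary curves give u as a function of w, so integrate with respect to w. Setting them equal: 2*w**2 + 6*w = 0, i.e. 2*w*(w + 3) = 0, so they meet at w = -3, 0.
For w in [-3, 0], u = 2*w**2 + 6*w + 3 is on the left; area = ∫[-3,0] (-(2*w**2 + 6*w)) dw = 9.

9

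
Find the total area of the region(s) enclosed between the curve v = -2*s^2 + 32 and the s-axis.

512/3

The curve meets the s-axis where -2*s^2 + 32 = 0, i.e. -2*(s - 4)*(s + 4) = 0, at s = -4, 4.
On [-4, 4] the curve lies above the axis; ∫[-4,4] (-2*s^2 + 32) ds = 512/3, giving area 512/3.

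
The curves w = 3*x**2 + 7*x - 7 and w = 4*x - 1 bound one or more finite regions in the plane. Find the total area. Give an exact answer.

Set the curves equal: 3*x**2 + 7*x - 7 = 4*x - 1, so 3*x**2 + 3*x - 6 = 0, which factors as 3*(x - 1)*(x + 2) = 0. The curves meet at x = -2, 1.
On [-2, 1], w = 4*x - 1 is on top; that piece has area ∫[-2,1] (-(3*x**2 + 3*x - 6)) dx = 27/2.

27/2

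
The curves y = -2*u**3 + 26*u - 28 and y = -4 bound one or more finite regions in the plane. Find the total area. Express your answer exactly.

407/2

Set the curves equal: -2*u**3 + 26*u - 28 = -4, so -2*u**3 + 26*u - 24 = 0, which factors as -2*(u - 3)*(u - 1)*(u + 4) = 0. The curves meet at u = -4, 1, 3.
On [-4, 1], y = -4 is on top; that piece has area ∫[-4,1] (-(-2*u**3 + 26*u - 24)) du = 375/2.
On [1, 3], y = -2*u**3 + 26*u - 28 is on top; that piece has area ∫[1,3] (-2*u**3 + 26*u - 24) du = 16.
Total enclosed area = 375/2 + 16 = 407/2.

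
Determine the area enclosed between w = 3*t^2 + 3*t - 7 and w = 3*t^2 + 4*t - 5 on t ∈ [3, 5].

On [3, 5], (3*t^2 + 3*t - 7) - (3*t^2 + 4*t - 5) = -t - 2 is ≤ 0 throughout, so the area is a single integral of |-t - 2|.
∫[3,5] (-t - 2) dt = -12; the area of that piece is 12.

12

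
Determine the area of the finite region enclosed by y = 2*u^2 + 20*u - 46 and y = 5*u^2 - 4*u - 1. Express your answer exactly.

Set the curves equal: 2*u^2 + 20*u - 46 = 5*u^2 - 4*u - 1, so -3*u^2 + 24*u - 45 = 0, which factors as -3*(u - 5)*(u - 3) = 0. The curves meet at u = 3, 5.
On [3, 5], y = 2*u^2 + 20*u - 46 is on top; that piece has area ∫[3,5] (-3*u^2 + 24*u - 45) du = 4.

4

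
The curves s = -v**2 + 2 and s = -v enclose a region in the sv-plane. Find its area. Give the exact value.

9/2

Both boundary curves give s as a function of v, so integrate with respect to v. Setting them equal: -v**2 + v + 2 = 0, i.e. -(v - 2)*(v + 1) = 0, so they meet at v = -1, 2.
For v in [-1, 2], s = -v**2 + 2 is on the right; area = ∫[-1,2] (-v**2 + v + 2) dv = 9/2.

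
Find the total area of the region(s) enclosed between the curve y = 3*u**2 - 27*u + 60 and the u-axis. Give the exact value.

The curve meets the u-axis where 3*u**2 - 27*u + 60 = 0, i.e. 3*(u - 5)*(u - 4) = 0, at u = 4, 5.
On [4, 5] the curve lies below the axis; ∫[4,5] (3*u**2 - 27*u + 60) du = -1/2, giving area 1/2.

1/2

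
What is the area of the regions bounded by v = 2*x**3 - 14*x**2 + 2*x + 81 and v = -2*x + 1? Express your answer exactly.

Set the curves equal: 2*x**3 - 14*x**2 + 2*x + 81 = -2*x + 1, so 2*x**3 - 14*x**2 + 4*x + 80 = 0, which factors as 2*(x - 5)*(x - 4)*(x + 2) = 0. The curves meet at x = -2, 4, 5.
On [-2, 4], v = 2*x**3 - 14*x**2 + 2*x + 81 is on top; that piece has area ∫[-2,4] (2*x**3 - 14*x**2 + 4*x + 80) dx = 288.
On [4, 5], v = -2*x + 1 is on top; that piece has area ∫[4,5] (-(2*x**3 - 14*x**2 + 4*x + 80)) dx = 13/6.
Total enclosed area = 288 + 13/6 = 1741/6.

1741/6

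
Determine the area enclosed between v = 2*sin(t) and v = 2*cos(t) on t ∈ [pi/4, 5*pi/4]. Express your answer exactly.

On [pi/4, 5*pi/4], (2*sin(t)) - (2*cos(t)) = 2*sin(t) - 2*cos(t) is ≥ 0 throughout, so the area is a single integral of |2*sin(t) - 2*cos(t)|.
∫[pi/4,5*pi/4] (2*sin(t) - 2*cos(t)) dt = 4*sqrt(2).

4*sqrt(2)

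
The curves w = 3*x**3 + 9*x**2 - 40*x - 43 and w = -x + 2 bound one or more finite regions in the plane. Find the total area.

384

Set the curves equal: 3*x**3 + 9*x**2 - 40*x - 43 = -x + 2, so 3*x**3 + 9*x**2 - 39*x - 45 = 0, which factors as 3*(x - 3)*(x + 1)*(x + 5) = 0. The curves meet at x = -5, -1, 3.
On [-5, -1], w = 3*x**3 + 9*x**2 - 40*x - 43 is on top; that piece has area ∫[-5,-1] (3*x**3 + 9*x**2 - 39*x - 45) dx = 192.
On [-1, 3], w = -x + 2 is on top; that piece has area ∫[-1,3] (-(3*x**3 + 9*x**2 - 39*x - 45)) dx = 192.
Total enclosed area = 192 + 192 = 384.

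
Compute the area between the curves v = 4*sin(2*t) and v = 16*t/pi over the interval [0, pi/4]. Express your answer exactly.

On [0, pi/4], (4*sin(2*t)) - (16*t/pi) = -16*t/pi + 4*sin(2*t) is ≥ 0 throughout, so the area is a single integral of |-16*t/pi + 4*sin(2*t)|.
∫[0,pi/4] (-16*t/pi + 4*sin(2*t)) dt = 2 - pi/2.

2 - pi/2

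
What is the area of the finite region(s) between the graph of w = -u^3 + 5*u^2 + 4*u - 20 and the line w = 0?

937/12

The curve meets the u-axis where -u^3 + 5*u^2 + 4*u - 20 = 0, i.e. -(u - 5)*(u - 2)*(u + 2) = 0, at u = -2, 2, 5.
On [-2, 2] the curve lies below the axis; ∫[-2,2] (-u^3 + 5*u^2 + 4*u - 20) du = -160/3, giving area 160/3.
On [2, 5] the curve lies above the axis; ∫[2,5] (-u^3 + 5*u^2 + 4*u - 20) du = 99/4, giving area 99/4.
Total area = 160/3 + 99/4 = 937/12.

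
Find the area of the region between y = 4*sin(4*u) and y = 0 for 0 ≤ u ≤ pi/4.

On [0, pi/4], (4*sin(4*u)) - (0) = 4*sin(4*u) is ≥ 0 throughout, so the area is a single integral of |4*sin(4*u)|.
∫[0,pi/4] (4*sin(4*u)) du = 2.

2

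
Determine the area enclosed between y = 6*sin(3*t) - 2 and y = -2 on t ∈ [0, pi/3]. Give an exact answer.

On [0, pi/3], (6*sin(3*t) - 2) - (-2) = 6*sin(3*t) is ≥ 0 throughout, so the area is a single integral of |6*sin(3*t)|.
∫[0,pi/3] (6*sin(3*t)) dt = 4.

4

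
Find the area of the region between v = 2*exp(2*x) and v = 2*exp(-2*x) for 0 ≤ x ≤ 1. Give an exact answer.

-2 + exp(-2) + exp(2)

On [0, 1], (2*exp(2*x)) - (2*exp(-2*x)) = 2*exp(2*x) - 2*exp(-2*x) is ≥ 0 throughout, so the area is a single integral of |2*exp(2*x) - 2*exp(-2*x)|.
∫[0,1] (2*exp(2*x) - 2*exp(-2*x)) dx = -2 + exp(-2) + exp(2).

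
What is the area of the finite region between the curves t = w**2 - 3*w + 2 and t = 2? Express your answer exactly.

Both boundary curves give t as a function of w, so integrate with respect to w. Setting them equal: w**2 - 3*w = 0, i.e. w*(w - 3) = 0, so they meet at w = 0, 3.
For w in [0, 3], t = w**2 - 3*w + 2 is on the left; area = ∫[0,3] (-(w**2 - 3*w)) dw = 9/2.

9/2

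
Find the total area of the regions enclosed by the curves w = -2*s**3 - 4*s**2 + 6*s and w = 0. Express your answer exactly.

71/3

Set the curves equal: -2*s**3 - 4*s**2 + 6*s = 0, so -2*s**3 - 4*s**2 + 6*s = 0, which factors as -2*s*(s - 1)*(s + 3) = 0. The curves meet at s = -3, 0, 1.
On [-3, 0], w = 0 is on top; that piece has area ∫[-3,0] (-(-2*s**3 - 4*s**2 + 6*s)) ds = 45/2.
On [0, 1], w = -2*s**3 - 4*s**2 + 6*s is on top; that piece has area ∫[0,1] (-2*s**3 - 4*s**2 + 6*s) ds = 7/6.
Total enclosed area = 45/2 + 7/6 = 71/3.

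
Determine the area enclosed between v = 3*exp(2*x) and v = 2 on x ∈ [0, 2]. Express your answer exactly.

-11/2 + 3*exp(4)/2

On [0, 2], (3*exp(2*x)) - (2) = 3*exp(2*x) - 2 is ≥ 0 throughout, so the area is a single integral of |3*exp(2*x) - 2|.
∫[0,2] (3*exp(2*x) - 2) dx = -11/2 + 3*exp(4)/2.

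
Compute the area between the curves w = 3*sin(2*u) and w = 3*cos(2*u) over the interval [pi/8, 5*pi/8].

On [pi/8, 5*pi/8], (3*sin(2*u)) - (3*cos(2*u)) = 3*sin(2*u) - 3*cos(2*u) is ≥ 0 throughout, so the area is a single integral of |3*sin(2*u) - 3*cos(2*u)|.
∫[pi/8,5*pi/8] (3*sin(2*u) - 3*cos(2*u)) du = 3*sqrt(2).

3*sqrt(2)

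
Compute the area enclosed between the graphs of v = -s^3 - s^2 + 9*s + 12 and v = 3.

148/3

Set the curves equal: -s^3 - s^2 + 9*s + 12 = 3, so -s^3 - s^2 + 9*s + 9 = 0, which factors as -(s - 3)*(s + 1)*(s + 3) = 0. The curves meet at s = -3, -1, 3.
On [-3, -1], v = 3 is on top; that piece has area ∫[-3,-1] (-(-s^3 - s^2 + 9*s + 9)) ds = 20/3.
On [-1, 3], v = -s^3 - s^2 + 9*s + 12 is on top; that piece has area ∫[-1,3] (-s^3 - s^2 + 9*s + 9) ds = 128/3.
Total enclosed area = 20/3 + 128/3 = 148/3.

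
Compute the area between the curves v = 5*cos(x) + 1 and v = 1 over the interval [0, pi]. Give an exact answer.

The difference (5*cos(x) + 1) - (1) = 5*cos(x) changes sign at x = pi/2 inside [0, pi], so split the integral there.
∫[0,pi/2] (5*cos(x)) dx = 5.
∫[pi/2,pi] (5*cos(x)) dx = -5; the area of that piece is 5.
Total area = 5 + 5 = 10.

10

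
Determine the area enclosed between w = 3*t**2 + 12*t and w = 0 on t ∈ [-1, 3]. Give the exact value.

86

The difference (3*t**2 + 12*t) - (0) = 3*t**2 + 12*t changes sign at t = 0 inside [-1, 3], so split the integral there.
∫[-1,0] (3*t**2 + 12*t) dt = -5; the area of that piece is 5.
∫[0,3] (3*t**2 + 12*t) dt = 81.
Total area = 5 + 81 = 86.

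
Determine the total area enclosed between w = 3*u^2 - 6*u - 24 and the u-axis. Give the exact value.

The curve meets the u-axis where 3*u^2 - 6*u - 24 = 0, i.e. 3*(u - 4)*(u + 2) = 0, at u = -2, 4.
On [-2, 4] the curve lies below the axis; ∫[-2,4] (3*u^2 - 6*u - 24) du = -108, giving area 108.

108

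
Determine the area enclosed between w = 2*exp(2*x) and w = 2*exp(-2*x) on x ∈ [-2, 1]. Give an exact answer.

The difference (2*exp(2*x)) - (2*exp(-2*x)) = 2*exp(2*x) - 2*exp(-2*x) changes sign at x = 0 inside [-2, 1], so split the integral there.
∫[-2,0] (2*exp(2*x) - 2*exp(-2*x)) dx = -exp(4) - exp(-4) + 2; the area of that piece is -2 + exp(-4) + exp(4).
∫[0,1] (2*exp(2*x) - 2*exp(-2*x)) dx = -2 + exp(-2) + exp(2).
Total area = (-2 + exp(-4) + exp(4)) + (-2 + exp(-2) + exp(2)) = -4 + exp(-4) + exp(-2) + exp(2) + exp(4).

-4 + exp(-4) + exp(-2) + exp(2) + exp(4)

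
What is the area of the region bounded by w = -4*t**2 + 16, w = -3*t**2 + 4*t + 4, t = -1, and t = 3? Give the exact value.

94/3

The difference (-4*t**2 + 16) - (-3*t**2 + 4*t + 4) = -t**2 - 4*t + 12 changes sign at t = 2 inside [-1, 3], so split the integral there.
∫[-1,2] (-t**2 - 4*t + 12) dt = 27.
∫[2,3] (-t**2 - 4*t + 12) dt = -13/3; the area of that piece is 13/3.
Total area = 27 + 13/3 = 94/3.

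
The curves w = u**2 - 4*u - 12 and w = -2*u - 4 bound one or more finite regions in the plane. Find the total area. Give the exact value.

36

Set the curves equal: u**2 - 4*u - 12 = -2*u - 4, so u**2 - 2*u - 8 = 0, which factors as (u - 4)*(u + 2) = 0. The curves meet at u = -2, 4.
On [-2, 4], w = -2*u - 4 is on top; that piece has area ∫[-2,4] (-(u**2 - 2*u - 8)) du = 36.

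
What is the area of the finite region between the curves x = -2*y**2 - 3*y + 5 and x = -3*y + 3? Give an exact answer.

8/3

Both boundary curves give x as a function of y, so integrate with respect to y. Setting them equal: -2*y**2 + 2 = 0, i.e. -2*(y - 1)*(y + 1) = 0, so they meet at y = -1, 1.
For y in [-1, 1], x = -2*y**2 - 3*y + 5 is on the right; area = ∫[-1,1] (-2*y**2 + 2) dy = 8/3.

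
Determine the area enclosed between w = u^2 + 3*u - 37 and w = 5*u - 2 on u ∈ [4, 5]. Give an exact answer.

On [4, 5], (u^2 + 3*u - 37) - (5*u - 2) = u^2 - 2*u - 35 is ≤ 0 throughout, so the area is a single integral of |u^2 - 2*u - 35|.
∫[4,5] (u^2 - 2*u - 35) du = -71/3; the area of that piece is 71/3.

71/3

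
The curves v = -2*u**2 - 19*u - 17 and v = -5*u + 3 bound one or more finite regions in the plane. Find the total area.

Set the curves equal: -2*u**2 - 19*u - 17 = -5*u + 3, so -2*u**2 - 14*u - 20 = 0, which factors as -2*(u + 2)*(u + 5) = 0. The curves meet at u = -5, -2.
On [-5, -2], v = -2*u**2 - 19*u - 17 is on top; that piece has area ∫[-5,-2] (-2*u**2 - 14*u - 20) du = 9.

9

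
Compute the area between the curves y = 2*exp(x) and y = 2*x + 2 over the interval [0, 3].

-17 + 2*exp(3)

On [0, 3], (2*exp(x)) - (2*x + 2) = -2*x + 2*exp(x) - 2 is ≥ 0 throughout, so the area is a single integral of |-2*x + 2*exp(x) - 2|.
∫[0,3] (-2*x + 2*exp(x) - 2) dx = -17 + 2*exp(3).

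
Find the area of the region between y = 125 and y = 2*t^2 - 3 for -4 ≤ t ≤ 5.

On [-4, 5], (125) - (2*t^2 - 3) = -2*t^2 + 128 is ≥ 0 throughout, so the area is a single integral of |-2*t^2 + 128|.
∫[-4,5] (-2*t^2 + 128) dt = 1026.

1026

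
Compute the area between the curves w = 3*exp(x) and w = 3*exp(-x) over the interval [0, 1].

On [0, 1], (3*exp(x)) - (3*exp(-x)) = 3*exp(x) - 3*exp(-x) is ≥ 0 throughout, so the area is a single integral of |3*exp(x) - 3*exp(-x)|.
∫[0,1] (3*exp(x) - 3*exp(-x)) dx = -6 + 3*exp(-1) + 3*exp(1).

-6 + 3*exp(-1) + 3*exp(1)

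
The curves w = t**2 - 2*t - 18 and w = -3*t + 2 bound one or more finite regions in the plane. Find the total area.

243/2

Set the curves equal: t**2 - 2*t - 18 = -3*t + 2, so t**2 + t - 20 = 0, which factors as (t - 4)*(t + 5) = 0. The curves meet at t = -5, 4.
On [-5, 4], w = -3*t + 2 is on top; that piece has area ∫[-5,4] (-(t**2 + t - 20)) dt = 243/2.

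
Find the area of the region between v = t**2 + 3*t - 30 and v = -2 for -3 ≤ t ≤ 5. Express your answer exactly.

161

The difference (t**2 + 3*t - 30) - (-2) = t**2 + 3*t - 28 changes sign at t = 4 inside [-3, 5], so split the integral there.
∫[-3,4] (t**2 + 3*t - 28) dt = -931/6; the area of that piece is 931/6.
∫[4,5] (t**2 + 3*t - 28) dt = 35/6.
Total area = 931/6 + 35/6 = 161.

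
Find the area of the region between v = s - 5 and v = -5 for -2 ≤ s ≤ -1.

On [-2, -1], (s - 5) - (-5) = s is ≤ 0 throughout, so the area is a single integral of |s|.
∫[-2,-1] (s) ds = -3/2; the area of that piece is 3/2.

3/2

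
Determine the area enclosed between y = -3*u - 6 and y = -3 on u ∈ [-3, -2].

On [-3, -2], (-3*u - 6) - (-3) = -3*u - 3 is ≥ 0 throughout, so the area is a single integral of |-3*u - 3|.
∫[-3,-2] (-3*u - 3) du = 9/2.

9/2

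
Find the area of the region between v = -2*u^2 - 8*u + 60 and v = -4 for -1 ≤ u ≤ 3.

616/3

On [-1, 3], (-2*u^2 - 8*u + 60) - (-4) = -2*u^2 - 8*u + 64 is ≥ 0 throughout, so the area is a single integral of |-2*u^2 - 8*u + 64|.
∫[-1,3] (-2*u^2 - 8*u + 64) du = 616/3.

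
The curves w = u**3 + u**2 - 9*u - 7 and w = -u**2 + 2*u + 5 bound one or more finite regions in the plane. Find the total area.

Set the curves equal: u**3 + u**2 - 9*u - 7 = -u**2 + 2*u + 5, so u**3 + 2*u**2 - 11*u - 12 = 0, which factors as (u - 3)*(u + 1)*(u + 4) = 0. The curves meet at u = -4, -1, 3.
On [-4, -1], w = u**3 + u**2 - 9*u - 7 is on top; that piece has area ∫[-4,-1] (u**3 + 2*u**2 - 11*u - 12) du = 99/4.
On [-1, 3], w = -u**2 + 2*u + 5 is on top; that piece has area ∫[-1,3] (-(u**3 + 2*u**2 - 11*u - 12)) du = 160/3.
Total enclosed area = 99/4 + 160/3 = 937/12.

937/12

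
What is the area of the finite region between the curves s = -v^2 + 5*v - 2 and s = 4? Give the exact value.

Both boundary curves give s as a function of v, so integrate with respect to v. Setting them equal: -v^2 + 5*v - 6 = 0, i.e. -(v - 3)*(v - 2) = 0, so they meet at v = 2, 3.
For v in [2, 3], s = -v^2 + 5*v - 2 is on the right; area = ∫[2,3] (-v^2 + 5*v - 6) dv = 1/6.

1/6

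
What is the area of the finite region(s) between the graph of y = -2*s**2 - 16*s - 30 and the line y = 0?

The curve meets the s-axis where -2*s**2 - 16*s - 30 = 0, i.e. -2*(s + 3)*(s + 5) = 0, at s = -5, -3.
On [-5, -3] the curve lies above the axis; ∫[-5,-3] (-2*s**2 - 16*s - 30) ds = 8/3, giving area 8/3.

8/3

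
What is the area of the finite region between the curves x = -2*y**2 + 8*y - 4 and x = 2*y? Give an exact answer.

1/3

Both boundary curves give x as a function of y, so integrate with respect to y. Setting them equal: -2*y**2 + 6*y - 4 = 0, i.e. -2*(y - 2)*(y - 1) = 0, so they meet at y = 1, 2.
For y in [1, 2], x = -2*y**2 + 8*y - 4 is on the right; area = ∫[1,2] (-2*y**2 + 6*y - 4) dy = 1/3.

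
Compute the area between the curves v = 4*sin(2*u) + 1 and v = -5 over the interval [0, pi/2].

On [0, pi/2], (4*sin(2*u) + 1) - (-5) = 4*sin(2*u) + 6 is ≥ 0 throughout, so the area is a single integral of |4*sin(2*u) + 6|.
∫[0,pi/2] (4*sin(2*u) + 6) du = 4 + 3*pi.

4 + 3*pi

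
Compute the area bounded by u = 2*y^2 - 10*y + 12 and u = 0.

1/3

Both boundary curves give u as a function of y, so integrate with respect to y. Setting them equal: 2*y^2 - 10*y + 12 = 0, i.e. 2*(y - 3)*(y - 2) = 0, so they meet at y = 2, 3.
For y in [2, 3], u = 2*y^2 - 10*y + 12 is on the left; area = ∫[2,3] (-(2*y^2 - 10*y + 12)) dy = 1/3.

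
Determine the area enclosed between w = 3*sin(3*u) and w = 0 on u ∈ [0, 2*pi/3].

The difference (3*sin(3*u)) - (0) = 3*sin(3*u) changes sign at u = pi/3 inside [0, 2*pi/3], so split the integral there.
∫[0,pi/3] (3*sin(3*u)) du = 2.
∫[pi/3,2*pi/3] (3*sin(3*u)) du = -2; the area of that piece is 2.
Total area = 2 + 2 = 4.

4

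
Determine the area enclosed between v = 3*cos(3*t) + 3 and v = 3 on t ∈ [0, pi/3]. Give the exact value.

The difference (3*cos(3*t) + 3) - (3) = 3*cos(3*t) changes sign at t = pi/6 inside [0, pi/3], so split the integral there.
∫[0,pi/6] (3*cos(3*t)) dt = 1.
∫[pi/6,pi/3] (3*cos(3*t)) dt = -1; the area of that piece is 1.
Total area = 1 + 1 = 2.

2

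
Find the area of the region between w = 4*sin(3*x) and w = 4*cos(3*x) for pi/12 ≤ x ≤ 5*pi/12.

On [pi/12, 5*pi/12], (4*sin(3*x)) - (4*cos(3*x)) = 4*sin(3*x) - 4*cos(3*x) is ≥ 0 throughout, so the area is a single integral of |4*sin(3*x) - 4*cos(3*x)|.
∫[pi/12,5*pi/12] (4*sin(3*x) - 4*cos(3*x)) dx = 8*sqrt(2)/3.

8*sqrt(2)/3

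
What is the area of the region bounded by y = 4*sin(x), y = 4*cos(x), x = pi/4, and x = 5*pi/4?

On [pi/4, 5*pi/4], (4*sin(x)) - (4*cos(x)) = 4*sin(x) - 4*cos(x) is ≥ 0 throughout, so the area is a single integral of |4*sin(x) - 4*cos(x)|.
∫[pi/4,5*pi/4] (4*sin(x) - 4*cos(x)) dx = 8*sqrt(2).

8*sqrt(2)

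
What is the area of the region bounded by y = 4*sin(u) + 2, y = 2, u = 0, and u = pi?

8

On [0, pi], (4*sin(u) + 2) - (2) = 4*sin(u) is ≥ 0 throughout, so the area is a single integral of |4*sin(u)|.
∫[0,pi] (4*sin(u)) du = 8.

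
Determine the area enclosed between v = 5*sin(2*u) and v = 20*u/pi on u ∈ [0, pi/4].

5/2 - 5*pi/8

On [0, pi/4], (5*sin(2*u)) - (20*u/pi) = -20*u/pi + 5*sin(2*u) is ≥ 0 throughout, so the area is a single integral of |-20*u/pi + 5*sin(2*u)|.
∫[0,pi/4] (-20*u/pi + 5*sin(2*u)) du = 5/2 - 5*pi/8.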